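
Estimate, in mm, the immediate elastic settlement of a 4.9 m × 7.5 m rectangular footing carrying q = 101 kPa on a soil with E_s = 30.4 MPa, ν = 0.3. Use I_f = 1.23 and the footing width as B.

Immediate (elastic) settlement: S_e = q·B·(1−ν²)/E_s · I_f.
E_s = 30.4 MPa = 30400 kPa.
S_e = 101 × 4.9 × (1 − 0.3²) / 30400 × 1.23
    = 101 × 4.9 × 0.91 / 30400 × 1.23
    = 0.01822 m = 18.22 mm

S_e ≈ 18.2 mm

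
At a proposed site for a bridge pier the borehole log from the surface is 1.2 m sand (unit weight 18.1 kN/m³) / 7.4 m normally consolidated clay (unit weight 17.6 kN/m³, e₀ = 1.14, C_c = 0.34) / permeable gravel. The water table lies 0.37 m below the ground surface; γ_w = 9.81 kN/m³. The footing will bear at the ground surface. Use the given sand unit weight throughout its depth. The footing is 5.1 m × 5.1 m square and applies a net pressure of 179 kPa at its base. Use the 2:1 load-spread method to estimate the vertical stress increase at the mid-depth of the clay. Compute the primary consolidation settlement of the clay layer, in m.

Mid-depth of clay below the ground surface: z = 1.2 + 7.4/2 = 4.9 m.
Total vertical stress at mid-clay: σ_v = 18.1×1.2 + 17.6×3.7 = 86.84 kPa.
Pore pressure: u = 9.81×(4.9 − 0.37) = 44.439 kPa.
Initial effective stress: σ'_0 = σ_v − u = 86.84 − 44.439 = 42.401 kPa.
Stress increase at mid-clay by the 2:1 spreading method:
Δσ = qBL/((B+z)(L+z)) = 179×5.1×5.1/((5.1+4.9)(5.1+4.9)) = 46.558 kPa
Final effective stress: σ'_f = σ'_0 + Δσ = 42.401 + 46.558 = 88.959 kPa.
Normally consolidated clay, so the full stress increment lies on the virgin compression line:
S_c = C_c·H/(1+e₀)·log₁₀(σ'_f/σ'_0) = 0.34×7.4/(1+1.14)×log₁₀(88.959/42.401)
    = 1.1757 × 0.32181 = 0.3784 m

S_c ≈ 0.378 m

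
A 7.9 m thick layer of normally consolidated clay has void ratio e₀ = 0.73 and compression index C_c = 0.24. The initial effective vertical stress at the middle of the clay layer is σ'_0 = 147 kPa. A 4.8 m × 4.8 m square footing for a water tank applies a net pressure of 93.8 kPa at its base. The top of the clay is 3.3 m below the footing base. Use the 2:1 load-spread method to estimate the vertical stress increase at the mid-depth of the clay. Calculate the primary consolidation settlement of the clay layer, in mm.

S_c ≈ 45.9 mm

Mid-depth of clay below the footing base: z = 3.3 + 7.9/2 = 7.25 m.
Stress increase at mid-clay by the 2:1 spreading method:
Δσ = qBL/((B+z)(L+z)) = 93.8×4.8×4.8/((4.8+7.25)(4.8+7.25)) = 14.884 kPa
Final effective stress: σ'_f = σ'_0 + Δσ = 147 + 14.884 = 161.88 kPa.
Normally consolidated clay, so the full stress increment lies on the virgin compression line:
S_c = C_c·H/(1+e₀)·log₁₀(σ'_f/σ'_0) = 0.24×7.9/(1+0.73)×log₁₀(161.88/147)
    = 1.096 × 0.041876 = 0.0459 m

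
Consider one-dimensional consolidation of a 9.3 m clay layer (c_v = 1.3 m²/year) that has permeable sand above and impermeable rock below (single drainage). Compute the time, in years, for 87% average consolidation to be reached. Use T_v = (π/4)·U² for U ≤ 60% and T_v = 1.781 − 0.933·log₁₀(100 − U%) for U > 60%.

t ≈ 49.3 years

Drainage path length: H_d = H = 9.3 m (single drainage).
U > 60%: T_v = 1.781 − 0.933·log₁₀(100 − 87) = 0.74169.
t = T_v·H_d²/c_v = 0.74169×9.3²/1.3 = 49.35 years.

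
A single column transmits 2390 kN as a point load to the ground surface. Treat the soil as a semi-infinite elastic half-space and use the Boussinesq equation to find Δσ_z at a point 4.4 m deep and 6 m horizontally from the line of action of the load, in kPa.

Boussinesq vertical stress below a point load on an elastic half-space:
Δσ_z = 3P/(2πz²) · [1 + (r/z)²]^(−5/2)
r/z = 6/4.4 = 1.3636; [1+(r/z)²]^(−5/2) = 0.072322.
Δσ_z = 3×2390/(2π×4.4²) × 0.072322 = 58.943 × 0.072322 = 4.263 kPa

Δσ_z ≈ 4.26 kPa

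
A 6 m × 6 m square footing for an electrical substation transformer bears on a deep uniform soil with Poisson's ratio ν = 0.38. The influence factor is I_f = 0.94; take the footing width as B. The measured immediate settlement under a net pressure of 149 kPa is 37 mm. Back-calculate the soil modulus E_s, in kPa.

S_e = q·B·(1−ν²)/E_s · I_f  ⇒  E_s = q·B·(1−ν²)·I_f / S_e.
E_s = 149 × 6 × 0.8556 × 0.94 / 0.037 = 19430 kPa

E_s ≈ 19400 kPa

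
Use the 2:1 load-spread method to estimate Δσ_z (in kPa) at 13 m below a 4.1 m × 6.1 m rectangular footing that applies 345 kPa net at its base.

By the 2:1 method the load spreads at 1 horizontal : 2 vertical, so at depth z the loaded area has grown by z in each plan dimension:
Δσ = qBL/((B+z)(L+z)) = 345×4.1×6.1/((4.1+13)(6.1+13)) = 26.418 kPa

Δσ_z ≈ 26.4 kPa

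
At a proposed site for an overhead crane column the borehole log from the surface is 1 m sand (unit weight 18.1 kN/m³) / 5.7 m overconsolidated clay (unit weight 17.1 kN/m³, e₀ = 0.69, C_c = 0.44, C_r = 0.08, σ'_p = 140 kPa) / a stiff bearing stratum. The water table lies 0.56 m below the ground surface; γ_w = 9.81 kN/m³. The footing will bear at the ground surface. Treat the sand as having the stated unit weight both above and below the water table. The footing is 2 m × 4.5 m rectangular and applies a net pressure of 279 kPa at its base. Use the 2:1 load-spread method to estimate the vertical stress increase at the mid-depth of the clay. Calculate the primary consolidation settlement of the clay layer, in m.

S_c ≈ 0.107 m

Mid-depth of clay below the ground surface: z = 1 + 5.7/2 = 3.85 m.
Total vertical stress at mid-clay: σ_v = 18.1×1 + 17.1×2.85 = 66.835 kPa.
Pore pressure: u = 9.81×(3.85 − 0.56) = 32.275 kPa.
Initial effective stress: σ'_0 = σ_v − u = 66.835 − 32.275 = 34.56 kPa.
Stress increase at mid-clay by the 2:1 spreading method:
Δσ = qBL/((B+z)(L+z)) = 279×2×4.5/((2+3.85)(4.5+3.85)) = 51.405 kPa
Final effective stress: σ'_f = 34.56 + 51.405 = 85.965 kPa.
σ'_f = 85.965 ≤ σ'_p = 140 kPa, so the clay remains overconsolidated and only the recompression index applies:
S_c = C_r·H/(1+e₀)·log₁₀(σ'_f/σ'_0) = 0.08×5.7/1.69×log₁₀(85.965/34.56)
    = 0.26982 × 0.39575 = 0.1068 m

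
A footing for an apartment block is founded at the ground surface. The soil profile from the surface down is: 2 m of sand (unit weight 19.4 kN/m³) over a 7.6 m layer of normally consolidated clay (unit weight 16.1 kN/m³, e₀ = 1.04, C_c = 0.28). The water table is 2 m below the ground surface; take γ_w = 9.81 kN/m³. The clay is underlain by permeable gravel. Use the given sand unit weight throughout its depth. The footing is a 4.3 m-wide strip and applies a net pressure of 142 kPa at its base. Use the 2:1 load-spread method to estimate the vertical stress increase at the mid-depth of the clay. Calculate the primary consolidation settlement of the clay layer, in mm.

S_c ≈ 306 mm

Mid-depth of clay below the ground surface: z = 2 + 7.6/2 = 5.8 m.
Total vertical stress at mid-clay: σ_v = 19.4×2 + 16.1×3.8 = 99.98 kPa.
Pore pressure: u = 9.81×(5.8 − 2) = 37.278 kPa.
Initial effective stress: σ'_0 = σ_v − u = 99.98 − 37.278 = 62.702 kPa.
Stress increase at mid-clay by the 2:1 spreading method:
Δσ = qB/(B+z) = 142×4.3/(4.3+5.8) = 60.455 kPa
Final effective stress: σ'_f = σ'_0 + Δσ = 62.702 + 60.455 = 123.16 kPa.
Normally consolidated clay, so the full stress increment lies on the virgin compression line:
S_c = C_c·H/(1+e₀)·log₁₀(σ'_f/σ'_0) = 0.28×7.6/(1+1.04)×log₁₀(123.16/62.702)
    = 1.0431 × 0.29319 = 0.3058 m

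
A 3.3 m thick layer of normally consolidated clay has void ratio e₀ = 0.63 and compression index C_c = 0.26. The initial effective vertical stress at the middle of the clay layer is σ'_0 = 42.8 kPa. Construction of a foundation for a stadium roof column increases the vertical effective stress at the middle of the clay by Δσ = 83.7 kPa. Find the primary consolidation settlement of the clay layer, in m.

S_c ≈ 0.248 m

Final effective stress: σ'_f = σ'_0 + Δσ = 42.8 + 83.7 = 126.5 kPa.
Normally consolidated clay, so the full stress increment lies on the virgin compression line:
S_c = C_c·H/(1+e₀)·log₁₀(σ'_f/σ'_0) = 0.26×3.3/(1+0.63)×log₁₀(126.5/42.8)
    = 0.52638 × 0.47065 = 0.2477 m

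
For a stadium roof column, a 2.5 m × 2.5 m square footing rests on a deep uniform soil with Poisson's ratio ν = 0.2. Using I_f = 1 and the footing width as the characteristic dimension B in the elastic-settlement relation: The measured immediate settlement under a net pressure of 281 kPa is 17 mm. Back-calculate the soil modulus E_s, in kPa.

E_s ≈ 39700 kPa

S_e = q·B·(1−ν²)/E_s · I_f  ⇒  E_s = q·B·(1−ν²)·I_f / S_e.
E_s = 281 × 2.5 × 0.96 × 1 / 0.017 = 39670 kPa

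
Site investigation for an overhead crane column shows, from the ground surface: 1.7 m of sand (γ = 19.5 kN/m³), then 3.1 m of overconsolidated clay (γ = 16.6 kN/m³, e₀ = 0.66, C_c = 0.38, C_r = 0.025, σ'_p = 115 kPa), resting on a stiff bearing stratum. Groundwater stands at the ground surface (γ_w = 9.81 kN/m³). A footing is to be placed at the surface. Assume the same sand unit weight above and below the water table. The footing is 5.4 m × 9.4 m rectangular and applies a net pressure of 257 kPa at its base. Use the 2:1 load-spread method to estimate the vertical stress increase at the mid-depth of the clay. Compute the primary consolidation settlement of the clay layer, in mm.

Mid-depth of clay below the ground surface: z = 1.7 + 3.1/2 = 3.25 m.
Total vertical stress at mid-clay: σ_v = 19.5×1.7 + 16.6×1.55 = 58.88 kPa.
Pore pressure: u = 9.81×(3.25 − 0) = 31.883 kPa.
Initial effective stress: σ'_0 = σ_v − u = 58.88 − 31.883 = 26.997 kPa.
Stress increase at mid-clay by the 2:1 spreading method:
Δσ = qBL/((B+z)(L+z)) = 257×5.4×9.4/((5.4+3.25)(9.4+3.25)) = 119.22 kPa
Final effective stress: σ'_f = 26.997 + 119.22 = 146.22 kPa.
σ'_f = 146.22 > σ'_p = 115 kPa, so the stress path crosses the preconsolidation pressure — recompression up to σ'_p, then virgin compression beyond:
S_c = H/(1+e₀)·[C_r·log₁₀(σ'_p/σ'_0) + C_c·log₁₀(σ'_f/σ'_p)]
    = 3.1/1.66 × [0.025×log₁₀(115/26.997) + 0.38×log₁₀(146.22/115)]
    = 1.8675 × [0.015735 + 0.039637] = 0.1034 m

S_c ≈ 103 mm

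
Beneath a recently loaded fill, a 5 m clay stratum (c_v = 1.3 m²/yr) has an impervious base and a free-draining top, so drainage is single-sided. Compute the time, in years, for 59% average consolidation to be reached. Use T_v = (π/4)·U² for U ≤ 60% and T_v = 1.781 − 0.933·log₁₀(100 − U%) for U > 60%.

t ≈ 5.26 years

Drainage path length: H_d = H = 5 m (single drainage).
U ≤ 60%: T_v = (π/4)·U² = (π/4)×0.59² = 0.2734.
t = T_v·H_d²/c_v = 0.2734×5²/1.3 = 5.258 years.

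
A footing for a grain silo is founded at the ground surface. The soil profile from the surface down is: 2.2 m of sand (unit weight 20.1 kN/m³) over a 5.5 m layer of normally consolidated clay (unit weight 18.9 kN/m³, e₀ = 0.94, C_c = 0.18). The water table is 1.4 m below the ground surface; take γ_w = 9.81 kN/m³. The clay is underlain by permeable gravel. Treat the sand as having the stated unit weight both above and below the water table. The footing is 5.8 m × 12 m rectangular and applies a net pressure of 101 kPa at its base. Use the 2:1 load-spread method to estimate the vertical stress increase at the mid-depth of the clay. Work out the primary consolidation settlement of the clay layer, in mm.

S_c ≈ 108 mm

Mid-depth of clay below the ground surface: z = 2.2 + 5.5/2 = 4.95 m.
Total vertical stress at mid-clay: σ_v = 20.1×2.2 + 18.9×2.75 = 96.195 kPa.
Pore pressure: u = 9.81×(4.95 − 1.4) = 34.825 kPa.
Initial effective stress: σ'_0 = σ_v − u = 96.195 − 34.825 = 61.37 kPa.
Stress increase at mid-clay by the 2:1 spreading method:
Δσ = qBL/((B+z)(L+z)) = 101×5.8×12/((5.8+4.95)(12+4.95)) = 38.579 kPa
Final effective stress: σ'_f = σ'_0 + Δσ = 61.37 + 38.579 = 99.949 kPa.
Normally consolidated clay, so the full stress increment lies on the virgin compression line:
S_c = C_c·H/(1+e₀)·log₁₀(σ'_f/σ'_0) = 0.18×5.5/(1+0.94)×log₁₀(99.949/61.37)
    = 0.51031 × 0.21182 = 0.1081 m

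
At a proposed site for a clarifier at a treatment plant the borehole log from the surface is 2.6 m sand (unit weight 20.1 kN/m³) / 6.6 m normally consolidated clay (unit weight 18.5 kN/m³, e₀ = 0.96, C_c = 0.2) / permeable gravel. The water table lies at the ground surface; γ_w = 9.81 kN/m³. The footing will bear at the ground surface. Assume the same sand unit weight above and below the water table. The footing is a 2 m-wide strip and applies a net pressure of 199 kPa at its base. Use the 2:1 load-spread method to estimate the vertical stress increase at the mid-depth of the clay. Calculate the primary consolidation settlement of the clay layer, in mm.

Mid-depth of clay below the ground surface: z = 2.6 + 6.6/2 = 5.9 m.
Total vertical stress at mid-clay: σ_v = 20.1×2.6 + 18.5×3.3 = 113.31 kPa.
Pore pressure: u = 9.81×(5.9 − 0) = 57.879 kPa.
Initial effective stress: σ'_0 = σ_v − u = 113.31 − 57.879 = 55.431 kPa.
Stress increase at mid-clay by the 2:1 spreading method:
Δσ = qB/(B+z) = 199×2/(2+5.9) = 50.38 kPa
Final effective stress: σ'_f = σ'_0 + Δσ = 55.431 + 50.38 = 105.81 kPa.
Normally consolidated clay, so the full stress increment lies on the virgin compression line:
S_c = C_c·H/(1+e₀)·log₁₀(σ'_f/σ'_0) = 0.2×6.6/(1+0.96)×log₁₀(105.81/55.431)
    = 0.67347 × 0.28077 = 0.1891 m

S_c ≈ 189 mm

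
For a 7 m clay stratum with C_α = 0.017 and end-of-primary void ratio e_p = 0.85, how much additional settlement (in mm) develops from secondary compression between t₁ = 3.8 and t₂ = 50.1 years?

S_s ≈ 72 mm

Secondary compression: S_s = C_α·H/(1+e_p)·log₁₀(t₂/t₁)
S_s = 0.017×7/(1+0.85)×log₁₀(50.1/3.8)
    = 0.06432 × 1.12 = 0.07205 m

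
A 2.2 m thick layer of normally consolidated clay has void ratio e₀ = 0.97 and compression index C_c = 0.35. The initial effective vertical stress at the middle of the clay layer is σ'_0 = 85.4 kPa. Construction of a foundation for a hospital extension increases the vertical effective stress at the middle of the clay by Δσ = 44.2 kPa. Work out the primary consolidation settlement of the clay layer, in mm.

S_c ≈ 70.8 mm

Final effective stress: σ'_f = σ'_0 + Δσ = 85.4 + 44.2 = 129.6 kPa.
Normally consolidated clay, so the full stress increment lies on the virgin compression line:
S_c = C_c·H/(1+e₀)·log₁₀(σ'_f/σ'_0) = 0.35×2.2/(1+0.97)×log₁₀(129.6/85.4)
    = 0.39086 × 0.18115 = 0.0708 m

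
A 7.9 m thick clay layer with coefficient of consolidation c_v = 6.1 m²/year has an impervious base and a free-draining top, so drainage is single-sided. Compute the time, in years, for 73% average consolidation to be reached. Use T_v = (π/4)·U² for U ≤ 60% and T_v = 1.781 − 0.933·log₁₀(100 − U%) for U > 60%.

Drainage path length: H_d = H = 7.9 m (single drainage).
U > 60%: T_v = 1.781 − 0.933·log₁₀(100 − 73) = 0.44554.
t = T_v·H_d²/c_v = 0.44554×7.9²/6.1 = 4.558 years.

t ≈ 4.56 years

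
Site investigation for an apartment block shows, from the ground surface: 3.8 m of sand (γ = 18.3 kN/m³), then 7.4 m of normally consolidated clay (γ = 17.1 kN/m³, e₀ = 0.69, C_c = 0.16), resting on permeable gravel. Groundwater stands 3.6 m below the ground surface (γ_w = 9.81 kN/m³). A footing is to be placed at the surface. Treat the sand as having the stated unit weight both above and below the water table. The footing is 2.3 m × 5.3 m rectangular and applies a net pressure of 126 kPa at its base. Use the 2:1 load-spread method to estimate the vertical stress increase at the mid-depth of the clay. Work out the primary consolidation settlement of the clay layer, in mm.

Mid-depth of clay below the ground surface: z = 3.8 + 7.4/2 = 7.5 m.
Total vertical stress at mid-clay: σ_v = 18.3×3.8 + 17.1×3.7 = 132.81 kPa.
Pore pressure: u = 9.81×(7.5 − 3.6) = 38.259 kPa.
Initial effective stress: σ'_0 = σ_v − u = 132.81 − 38.259 = 94.551 kPa.
Stress increase at mid-clay by the 2:1 spreading method:
Δσ = qBL/((B+z)(L+z)) = 126×2.3×5.3/((2.3+7.5)(5.3+7.5)) = 12.244 kPa
Final effective stress: σ'_f = σ'_0 + Δσ = 94.551 + 12.244 = 106.8 kPa.
Normally consolidated clay, so the full stress increment lies on the virgin compression line:
S_c = C_c·H/(1+e₀)·log₁₀(σ'_f/σ'_0) = 0.16×7.4/(1+0.69)×log₁₀(106.8/94.551)
    = 0.70059 × 0.052905 = 0.03706 m

S_c ≈ 37.1 mm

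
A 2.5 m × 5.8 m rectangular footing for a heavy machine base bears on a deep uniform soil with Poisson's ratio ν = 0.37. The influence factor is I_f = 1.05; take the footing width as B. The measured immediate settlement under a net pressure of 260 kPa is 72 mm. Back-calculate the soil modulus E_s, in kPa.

S_e = q·B·(1−ν²)/E_s · I_f  ⇒  E_s = q·B·(1−ν²)·I_f / S_e.
E_s = 260 × 2.5 × 0.8631 × 1.05 / 0.072 = 8181 kPa

E_s ≈ 8180 kPa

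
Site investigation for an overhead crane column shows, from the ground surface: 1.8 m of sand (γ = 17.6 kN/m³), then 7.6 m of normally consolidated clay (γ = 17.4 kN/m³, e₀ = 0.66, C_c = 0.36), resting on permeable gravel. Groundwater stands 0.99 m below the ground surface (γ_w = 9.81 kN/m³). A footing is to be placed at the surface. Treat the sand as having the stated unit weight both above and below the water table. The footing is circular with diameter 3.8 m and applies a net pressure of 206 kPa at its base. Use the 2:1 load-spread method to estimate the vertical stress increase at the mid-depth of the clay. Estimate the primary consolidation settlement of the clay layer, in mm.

Mid-depth of clay below the ground surface: z = 1.8 + 7.6/2 = 5.6 m.
Total vertical stress at mid-clay: σ_v = 17.6×1.8 + 17.4×3.8 = 97.8 kPa.
Pore pressure: u = 9.81×(5.6 − 0.99) = 45.224 kPa.
Initial effective stress: σ'_0 = σ_v − u = 97.8 − 45.224 = 52.576 kPa.
Stress increase at mid-clay by the 2:1 spreading method:
Δσ ≈ qD²/(D+z)² = 206×3.8²/(3.8+5.6)² = 33.665 kPa
Final effective stress: σ'_f = σ'_0 + Δσ = 52.576 + 33.665 = 86.241 kPa.
Normally consolidated clay, so the full stress increment lies on the virgin compression line:
S_c = C_c·H/(1+e₀)·log₁₀(σ'_f/σ'_0) = 0.36×7.6/(1+0.66)×log₁₀(86.241/52.576)
    = 1.6482 × 0.21493 = 0.3542 m

S_c ≈ 354 mm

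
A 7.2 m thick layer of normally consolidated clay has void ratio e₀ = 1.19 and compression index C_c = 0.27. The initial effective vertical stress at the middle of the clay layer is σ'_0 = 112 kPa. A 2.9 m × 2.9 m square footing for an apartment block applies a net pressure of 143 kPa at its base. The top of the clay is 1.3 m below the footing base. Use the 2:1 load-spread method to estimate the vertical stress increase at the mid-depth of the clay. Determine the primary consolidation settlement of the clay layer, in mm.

S_c ≈ 62.7 mm

Mid-depth of clay below the footing base: z = 1.3 + 7.2/2 = 4.9 m.
Stress increase at mid-clay by the 2:1 spreading method:
Δσ = qBL/((B+z)(L+z)) = 143×2.9×2.9/((2.9+4.9)(2.9+4.9)) = 19.767 kPa
Final effective stress: σ'_f = σ'_0 + Δσ = 112 + 19.767 = 131.77 kPa.
Normally consolidated clay, so the full stress increment lies on the virgin compression line:
S_c = C_c·H/(1+e₀)·log₁₀(σ'_f/σ'_0) = 0.27×7.2/(1+1.19)×log₁₀(131.77/112)
    = 0.88767 × 0.070599 = 0.06267 m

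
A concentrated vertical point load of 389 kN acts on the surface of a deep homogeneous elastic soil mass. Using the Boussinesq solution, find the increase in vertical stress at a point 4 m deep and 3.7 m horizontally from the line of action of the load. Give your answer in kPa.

Boussinesq vertical stress below a point load on an elastic half-space:
Δσ_z = 3P/(2πz²) · [1 + (r/z)²]^(−5/2)
r/z = 3.7/4 = 0.925; [1+(r/z)²]^(−5/2) = 0.21319.
Δσ_z = 3×389/(2π×4²) × 0.21319 = 11.608 × 0.21319 = 2.475 kPa

Δσ_z ≈ 2.47 kPa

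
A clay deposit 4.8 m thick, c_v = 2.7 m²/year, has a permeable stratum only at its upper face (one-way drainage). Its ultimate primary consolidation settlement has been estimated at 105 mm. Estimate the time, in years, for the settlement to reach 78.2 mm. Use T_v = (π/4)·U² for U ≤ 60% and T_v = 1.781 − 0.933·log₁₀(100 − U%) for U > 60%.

Drainage path length: H_d = H = 4.8 m (single drainage).
U = S(t)/S_ult = 78.2/105 = 0.7448.
U > 60%: T_v = 1.781 − 0.933·log₁₀(100 − 74.476) = 0.46832.
t = T_v·H_d²/c_v = 0.46832×4.8²/2.7 = 3.996 years.

t ≈ 4 years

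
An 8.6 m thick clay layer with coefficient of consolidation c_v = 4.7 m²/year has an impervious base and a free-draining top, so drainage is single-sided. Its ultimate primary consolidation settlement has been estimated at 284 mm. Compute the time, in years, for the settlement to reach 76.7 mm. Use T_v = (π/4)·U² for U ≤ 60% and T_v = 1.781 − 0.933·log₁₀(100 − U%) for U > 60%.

t ≈ 0.901 years

Drainage path length: H_d = H = 8.6 m (single drainage).
U = S(t)/S_ult = 76.7/284 = 0.2701.
U ≤ 60%: T_v = (π/4)·U² = (π/4)×0.27007² = 0.057285.
t = T_v·H_d²/c_v = 0.057285×8.6²/4.7 = 0.9014 years.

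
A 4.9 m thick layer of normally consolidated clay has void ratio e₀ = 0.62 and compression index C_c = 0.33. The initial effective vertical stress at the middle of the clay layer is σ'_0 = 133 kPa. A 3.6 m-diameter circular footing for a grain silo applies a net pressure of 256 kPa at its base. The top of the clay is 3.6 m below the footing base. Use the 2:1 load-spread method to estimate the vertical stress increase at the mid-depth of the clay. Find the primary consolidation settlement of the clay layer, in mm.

S_c ≈ 103 mm

Mid-depth of clay below the footing base: z = 3.6 + 4.9/2 = 6.05 m.
Stress increase at mid-clay by the 2:1 spreading method:
Δσ ≈ qD²/(D+z)² = 256×3.6²/(3.6+6.05)² = 35.628 kPa
Final effective stress: σ'_f = σ'_0 + Δσ = 133 + 35.628 = 168.63 kPa.
Normally consolidated clay, so the full stress increment lies on the virgin compression line:
S_c = C_c·H/(1+e₀)·log₁₀(σ'_f/σ'_0) = 0.33×4.9/(1+0.62)×log₁₀(168.63/133)
    = 0.99815 × 0.10308 = 0.1029 m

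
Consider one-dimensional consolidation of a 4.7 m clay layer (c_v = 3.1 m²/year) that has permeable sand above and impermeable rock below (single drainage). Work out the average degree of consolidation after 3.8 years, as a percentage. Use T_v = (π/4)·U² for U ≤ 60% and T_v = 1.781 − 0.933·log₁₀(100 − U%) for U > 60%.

Drainage path length: H_d = H = 4.7 m (single drainage).
T_v = c_v·t/H_d² = 3.1×3.8/4.7² = 0.53327.
T_v = 0.53327 corresponds to the U > 60% branch:
U = 1 − 10^((1.781 − T_v)/0.933)/100 = 0.7826

U ≈ 78.3 %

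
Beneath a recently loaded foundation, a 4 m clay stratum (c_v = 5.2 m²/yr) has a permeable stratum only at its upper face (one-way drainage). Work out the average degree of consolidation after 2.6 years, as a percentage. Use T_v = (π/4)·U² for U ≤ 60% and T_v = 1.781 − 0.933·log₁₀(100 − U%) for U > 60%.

Drainage path length: H_d = H = 4 m (single drainage).
T_v = c_v·t/H_d² = 5.2×2.6/4² = 0.845.
T_v = 0.845 corresponds to the U > 60% branch:
U = 1 − 10^((1.781 − T_v)/0.933)/100 = 0.8993

U ≈ 89.9 %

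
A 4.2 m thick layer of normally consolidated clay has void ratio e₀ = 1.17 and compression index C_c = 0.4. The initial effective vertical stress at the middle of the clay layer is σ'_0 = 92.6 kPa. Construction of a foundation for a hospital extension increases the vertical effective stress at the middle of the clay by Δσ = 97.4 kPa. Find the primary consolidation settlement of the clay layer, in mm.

Final effective stress: σ'_f = σ'_0 + Δσ = 92.6 + 97.4 = 190 kPa.
Normally consolidated clay, so the full stress increment lies on the virgin compression line:
S_c = C_c·H/(1+e₀)·log₁₀(σ'_f/σ'_0) = 0.4×4.2/(1+1.17)×log₁₀(190/92.6)
    = 0.77419 × 0.31214 = 0.2417 m

S_c ≈ 242 mm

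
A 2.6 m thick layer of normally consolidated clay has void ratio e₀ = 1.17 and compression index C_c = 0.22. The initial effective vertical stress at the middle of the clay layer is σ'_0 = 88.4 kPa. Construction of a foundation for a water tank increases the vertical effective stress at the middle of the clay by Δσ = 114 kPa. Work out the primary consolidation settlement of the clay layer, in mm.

Final effective stress: σ'_f = σ'_0 + Δσ = 88.4 + 114 = 202.4 kPa.
Normally consolidated clay, so the full stress increment lies on the virgin compression line:
S_c = C_c·H/(1+e₀)·log₁₀(σ'_f/σ'_0) = 0.22×2.6/(1+1.17)×log₁₀(202.4/88.4)
    = 0.26359 × 0.35976 = 0.09483 m

S_c ≈ 94.8 mm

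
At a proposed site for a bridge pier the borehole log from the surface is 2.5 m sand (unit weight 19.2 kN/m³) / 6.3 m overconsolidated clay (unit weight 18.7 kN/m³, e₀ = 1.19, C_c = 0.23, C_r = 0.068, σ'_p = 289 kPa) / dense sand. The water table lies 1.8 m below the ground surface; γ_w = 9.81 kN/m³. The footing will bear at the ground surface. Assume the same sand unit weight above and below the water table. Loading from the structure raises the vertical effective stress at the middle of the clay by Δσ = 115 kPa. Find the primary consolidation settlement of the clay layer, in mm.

S_c ≈ 83.2 mm

Mid-depth of clay below the ground surface: z = 2.5 + 6.3/2 = 5.65 m.
Total vertical stress at mid-clay: σ_v = 19.2×2.5 + 18.7×3.15 = 106.91 kPa.
Pore pressure: u = 9.81×(5.65 − 1.8) = 37.769 kPa.
Initial effective stress: σ'_0 = σ_v − u = 106.91 − 37.769 = 69.141 kPa.
Final effective stress: σ'_f = 69.141 + 115 = 184.14 kPa.
σ'_f = 184.14 ≤ σ'_p = 289 kPa, so the clay remains overconsolidated and only the recompression index applies:
S_c = C_r·H/(1+e₀)·log₁₀(σ'_f/σ'_0) = 0.068×6.3/2.19×log₁₀(184.14/69.141)
    = 0.19562 × 0.42541 = 0.08322 m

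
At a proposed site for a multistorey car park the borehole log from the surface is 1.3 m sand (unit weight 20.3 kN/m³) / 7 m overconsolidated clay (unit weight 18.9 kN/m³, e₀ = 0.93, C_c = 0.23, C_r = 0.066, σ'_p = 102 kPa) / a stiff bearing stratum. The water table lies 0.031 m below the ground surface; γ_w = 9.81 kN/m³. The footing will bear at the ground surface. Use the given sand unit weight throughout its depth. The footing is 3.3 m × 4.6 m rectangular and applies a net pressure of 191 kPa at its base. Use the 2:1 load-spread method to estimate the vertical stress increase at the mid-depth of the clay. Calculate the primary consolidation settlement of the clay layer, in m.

Mid-depth of clay below the ground surface: z = 1.3 + 7/2 = 4.8 m.
Total vertical stress at mid-clay: σ_v = 20.3×1.3 + 18.9×3.5 = 92.54 kPa.
Pore pressure: u = 9.81×(4.8 − 0.031) = 46.784 kPa.
Initial effective stress: σ'_0 = σ_v − u = 92.54 − 46.784 = 45.756 kPa.
Stress increase at mid-clay by the 2:1 spreading method:
Δσ = qBL/((B+z)(L+z)) = 191×3.3×4.6/((3.3+4.8)(4.6+4.8)) = 38.08 kPa
Final effective stress: σ'_f = 45.756 + 38.08 = 83.836 kPa.
σ'_f = 83.836 ≤ σ'_p = 102 kPa, so the clay remains overconsolidated and only the recompression index applies:
S_c = C_r·H/(1+e₀)·log₁₀(σ'_f/σ'_0) = 0.066×7/1.93×log₁₀(83.836/45.756)
    = 0.23938 × 0.26298 = 0.06295 m

S_c ≈ 0.063 m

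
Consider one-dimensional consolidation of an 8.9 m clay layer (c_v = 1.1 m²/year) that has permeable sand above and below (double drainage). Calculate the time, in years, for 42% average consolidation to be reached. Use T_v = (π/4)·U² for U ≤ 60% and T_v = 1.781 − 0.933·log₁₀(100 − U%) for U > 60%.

Drainage path length: H_d = H/2 = 4.45 m (double drainage).
U ≤ 60%: T_v = (π/4)·U² = (π/4)×0.42² = 0.13854.
t = T_v·H_d²/c_v = 0.13854×4.45²/1.1 = 2.494 years.

t ≈ 2.49 years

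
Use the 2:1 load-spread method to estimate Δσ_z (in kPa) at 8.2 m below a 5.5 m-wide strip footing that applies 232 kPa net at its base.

Δσ_z ≈ 93.1 kPa

By the 2:1 method the load spreads at 1 horizontal : 2 vertical, so at depth z the loaded area has grown by z in each plan dimension:
Δσ = qB/(B+z) = 232×5.5/(5.5+8.2) = 93.139 kPa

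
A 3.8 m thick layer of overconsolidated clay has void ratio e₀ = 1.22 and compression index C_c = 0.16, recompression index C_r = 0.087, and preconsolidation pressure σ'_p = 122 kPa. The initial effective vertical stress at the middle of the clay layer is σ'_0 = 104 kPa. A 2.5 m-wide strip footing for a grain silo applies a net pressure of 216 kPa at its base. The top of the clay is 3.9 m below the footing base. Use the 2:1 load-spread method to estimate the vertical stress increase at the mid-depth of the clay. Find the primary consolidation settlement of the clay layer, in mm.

S_c ≈ 49.1 mm

Mid-depth of clay below the footing base: z = 3.9 + 3.8/2 = 5.8 m.
Stress increase at mid-clay by the 2:1 spreading method:
Δσ = qB/(B+z) = 216×2.5/(2.5+5.8) = 65.06 kPa
Final effective stress: σ'_f = 104 + 65.06 = 169.06 kPa.
σ'_f = 169.06 > σ'_p = 122 kPa, so the stress path crosses the preconsolidation pressure — recompression up to σ'_p, then virgin compression beyond:
S_c = H/(1+e₀)·[C_r·log₁₀(σ'_p/σ'_0) + C_c·log₁₀(σ'_f/σ'_p)]
    = 3.8/2.22 × [0.087×log₁₀(122/104) + 0.16×log₁₀(169.06/122)]
    = 1.7117 × [0.0060314 + 0.022669] = 0.04913 m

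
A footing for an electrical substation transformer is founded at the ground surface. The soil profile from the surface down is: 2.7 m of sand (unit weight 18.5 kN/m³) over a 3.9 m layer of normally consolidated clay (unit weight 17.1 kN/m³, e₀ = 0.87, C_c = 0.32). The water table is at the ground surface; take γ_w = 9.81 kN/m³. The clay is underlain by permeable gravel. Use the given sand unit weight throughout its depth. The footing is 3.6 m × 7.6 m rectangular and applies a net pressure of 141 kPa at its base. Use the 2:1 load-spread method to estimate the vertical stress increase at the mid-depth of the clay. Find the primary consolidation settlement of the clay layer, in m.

S_c ≈ 0.203 m

Mid-depth of clay below the ground surface: z = 2.7 + 3.9/2 = 4.65 m.
Total vertical stress at mid-clay: σ_v = 18.5×2.7 + 17.1×1.95 = 83.295 kPa.
Pore pressure: u = 9.81×(4.65 − 0) = 45.617 kPa.
Initial effective stress: σ'_0 = σ_v − u = 83.295 − 45.617 = 37.678 kPa.
Stress increase at mid-clay by the 2:1 spreading method:
Δσ = qBL/((B+z)(L+z)) = 141×3.6×7.6/((3.6+4.65)(7.6+4.65)) = 38.172 kPa
Final effective stress: σ'_f = σ'_0 + Δσ = 37.678 + 38.172 = 75.85 kPa.
Normally consolidated clay, so the full stress increment lies on the virgin compression line:
S_c = C_c·H/(1+e₀)·log₁₀(σ'_f/σ'_0) = 0.32×3.9/(1+0.87)×log₁₀(75.85/37.678)
    = 0.66738 × 0.30387 = 0.2028 m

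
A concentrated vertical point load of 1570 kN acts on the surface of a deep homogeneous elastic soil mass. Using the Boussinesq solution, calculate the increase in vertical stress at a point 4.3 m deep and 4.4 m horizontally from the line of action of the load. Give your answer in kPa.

Boussinesq vertical stress below a point load on an elastic half-space:
Δσ_z = 3P/(2πz²) · [1 + (r/z)²]^(−5/2)
r/z = 4.4/4.3 = 1.0233; [1+(r/z)²]^(−5/2) = 0.16679.
Δσ_z = 3×1570/(2π×4.3²) × 0.16679 = 40.542 × 0.16679 = 6.762 kPa

Δσ_z ≈ 6.76 kPa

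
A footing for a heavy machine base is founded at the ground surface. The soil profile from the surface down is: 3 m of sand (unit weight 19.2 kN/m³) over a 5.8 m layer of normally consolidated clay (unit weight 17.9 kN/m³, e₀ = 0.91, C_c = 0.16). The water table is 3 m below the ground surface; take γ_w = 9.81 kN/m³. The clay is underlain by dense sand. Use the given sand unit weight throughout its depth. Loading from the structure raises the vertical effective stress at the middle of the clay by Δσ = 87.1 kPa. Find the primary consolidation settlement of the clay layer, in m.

S_c ≈ 0.154 m

Mid-depth of clay below the ground surface: z = 3 + 5.8/2 = 5.9 m.
Total vertical stress at mid-clay: σ_v = 19.2×3 + 17.9×2.9 = 109.51 kPa.
Pore pressure: u = 9.81×(5.9 − 3) = 28.449 kPa.
Initial effective stress: σ'_0 = σ_v − u = 109.51 − 28.449 = 81.061 kPa.
Final effective stress: σ'_f = σ'_0 + Δσ = 81.061 + 87.1 = 168.16 kPa.
Normally consolidated clay, so the full stress increment lies on the virgin compression line:
S_c = C_c·H/(1+e₀)·log₁₀(σ'_f/σ'_0) = 0.16×5.8/(1+0.91)×log₁₀(168.16/81.061)
    = 0.48586 × 0.31691 = 0.154 m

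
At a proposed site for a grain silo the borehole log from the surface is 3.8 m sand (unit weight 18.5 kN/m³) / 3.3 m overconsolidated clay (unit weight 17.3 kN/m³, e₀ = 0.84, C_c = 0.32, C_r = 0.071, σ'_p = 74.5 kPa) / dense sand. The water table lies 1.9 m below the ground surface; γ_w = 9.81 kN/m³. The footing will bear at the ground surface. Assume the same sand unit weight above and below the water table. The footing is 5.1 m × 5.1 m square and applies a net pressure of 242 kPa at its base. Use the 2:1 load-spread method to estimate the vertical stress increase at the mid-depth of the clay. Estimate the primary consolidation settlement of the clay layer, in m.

Mid-depth of clay below the ground surface: z = 3.8 + 3.3/2 = 5.45 m.
Total vertical stress at mid-clay: σ_v = 18.5×3.8 + 17.3×1.65 = 98.845 kPa.
Pore pressure: u = 9.81×(5.45 − 1.9) = 34.825 kPa.
Initial effective stress: σ'_0 = σ_v − u = 98.845 − 34.825 = 64.02 kPa.
Stress increase at mid-clay by the 2:1 spreading method:
Δσ = qBL/((B+z)(L+z)) = 242×5.1×5.1/((5.1+5.45)(5.1+5.45)) = 56.552 kPa
Final effective stress: σ'_f = 64.02 + 56.552 = 120.57 kPa.
σ'_f = 120.57 > σ'_p = 74.5 kPa, so the stress path crosses the preconsolidation pressure — recompression up to σ'_p, then virgin compression beyond:
S_c = H/(1+e₀)·[C_r·log₁₀(σ'_p/σ'_0) + C_c·log₁₀(σ'_f/σ'_p)]
    = 3.3/1.84 × [0.071×log₁₀(74.5/64.02) + 0.32×log₁₀(120.57/74.5)]
    = 1.7935 × [0.0046747 + 0.066907] = 0.1284 m

S_c ≈ 0.128 m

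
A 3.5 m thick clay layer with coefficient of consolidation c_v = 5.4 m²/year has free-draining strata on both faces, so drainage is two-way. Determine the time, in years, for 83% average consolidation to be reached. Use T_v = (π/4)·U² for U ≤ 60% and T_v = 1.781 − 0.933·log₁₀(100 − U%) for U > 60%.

t ≈ 0.359 years

Drainage path length: H_d = H/2 = 1.75 m (double drainage).
U > 60%: T_v = 1.781 − 0.933·log₁₀(100 − 83) = 0.63299.
t = T_v·H_d²/c_v = 0.63299×1.75²/5.4 = 0.359 years.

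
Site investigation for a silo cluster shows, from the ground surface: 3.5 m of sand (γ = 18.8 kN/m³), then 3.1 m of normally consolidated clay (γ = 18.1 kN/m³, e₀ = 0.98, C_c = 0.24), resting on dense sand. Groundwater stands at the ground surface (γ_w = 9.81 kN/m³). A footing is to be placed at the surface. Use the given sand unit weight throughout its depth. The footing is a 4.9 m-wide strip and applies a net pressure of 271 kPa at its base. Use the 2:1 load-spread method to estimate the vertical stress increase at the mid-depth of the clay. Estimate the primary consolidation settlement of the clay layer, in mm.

S_c ≈ 227 mm

Mid-depth of clay below the ground surface: z = 3.5 + 3.1/2 = 5.05 m.
Total vertical stress at mid-clay: σ_v = 18.8×3.5 + 18.1×1.55 = 93.855 kPa.
Pore pressure: u = 9.81×(5.05 − 0) = 49.541 kPa.
Initial effective stress: σ'_0 = σ_v − u = 93.855 − 49.541 = 44.314 kPa.
Stress increase at mid-clay by the 2:1 spreading method:
Δσ = qB/(B+z) = 271×4.9/(4.9+5.05) = 133.46 kPa
Final effective stress: σ'_f = σ'_0 + Δσ = 44.314 + 133.46 = 177.77 kPa.
Normally consolidated clay, so the full stress increment lies on the virgin compression line:
S_c = C_c·H/(1+e₀)·log₁₀(σ'_f/σ'_0) = 0.24×3.1/(1+0.98)×log₁₀(177.77/44.314)
    = 0.37576 × 0.60332 = 0.2267 m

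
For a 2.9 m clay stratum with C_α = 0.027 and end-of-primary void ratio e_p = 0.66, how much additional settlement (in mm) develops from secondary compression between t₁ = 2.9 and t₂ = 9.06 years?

Secondary compression: S_s = C_α·H/(1+e_p)·log₁₀(t₂/t₁)
S_s = 0.027×2.9/(1+0.66)×log₁₀(9.06/2.9)
    = 0.04717 × 0.4947 = 0.02334 m

S_s ≈ 23.3 mm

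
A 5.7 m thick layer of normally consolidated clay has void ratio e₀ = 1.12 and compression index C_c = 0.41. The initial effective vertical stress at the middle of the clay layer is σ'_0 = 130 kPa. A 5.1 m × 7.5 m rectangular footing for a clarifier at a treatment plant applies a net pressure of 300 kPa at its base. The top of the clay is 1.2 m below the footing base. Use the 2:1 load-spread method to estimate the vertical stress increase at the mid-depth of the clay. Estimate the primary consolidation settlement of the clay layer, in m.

Mid-depth of clay below the footing base: z = 1.2 + 5.7/2 = 4.05 m.
Stress increase at mid-clay by the 2:1 spreading method:
Δσ = qBL/((B+z)(L+z)) = 300×5.1×7.5/((5.1+4.05)(7.5+4.05)) = 108.58 kPa
Final effective stress: σ'_f = σ'_0 + Δσ = 130 + 108.58 = 238.58 kPa.
Normally consolidated clay, so the full stress increment lies on the virgin compression line:
S_c = C_c·H/(1+e₀)·log₁₀(σ'_f/σ'_0) = 0.41×5.7/(1+1.12)×log₁₀(238.58/130)
    = 1.1024 × 0.26369 = 0.2907 m

S_c ≈ 0.291 m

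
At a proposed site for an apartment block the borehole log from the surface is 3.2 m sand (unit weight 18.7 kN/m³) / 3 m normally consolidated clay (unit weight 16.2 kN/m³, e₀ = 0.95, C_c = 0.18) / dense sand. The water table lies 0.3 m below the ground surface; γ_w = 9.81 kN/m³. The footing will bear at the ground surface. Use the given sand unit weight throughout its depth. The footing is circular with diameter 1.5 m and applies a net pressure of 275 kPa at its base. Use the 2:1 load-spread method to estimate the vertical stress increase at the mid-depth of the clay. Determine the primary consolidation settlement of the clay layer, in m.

S_c ≈ 0.0398 m

Mid-depth of clay below the ground surface: z = 3.2 + 3/2 = 4.7 m.
Total vertical stress at mid-clay: σ_v = 18.7×3.2 + 16.2×1.5 = 84.14 kPa.
Pore pressure: u = 9.81×(4.7 − 0.3) = 43.164 kPa.
Initial effective stress: σ'_0 = σ_v − u = 84.14 − 43.164 = 40.976 kPa.
Stress increase at mid-clay by the 2:1 spreading method:
Δσ ≈ qD²/(D+z)² = 275×1.5²/(1.5+4.7)² = 16.097 kPa
Final effective stress: σ'_f = σ'_0 + Δσ = 40.976 + 16.097 = 57.073 kPa.
Normally consolidated clay, so the full stress increment lies on the virgin compression line:
S_c = C_c·H/(1+e₀)·log₁₀(σ'_f/σ'_0) = 0.18×3/(1+0.95)×log₁₀(57.073/40.976)
    = 0.27692 × 0.1439 = 0.03985 m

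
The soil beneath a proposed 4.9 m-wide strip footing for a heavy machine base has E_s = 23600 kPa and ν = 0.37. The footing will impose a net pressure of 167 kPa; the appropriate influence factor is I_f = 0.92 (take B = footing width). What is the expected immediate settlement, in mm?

Immediate (elastic) settlement: S_e = q·B·(1−ν²)/E_s · I_f.
S_e = 167 × 4.9 × (1 − 0.37²) / 23600 × 0.92
    = 167 × 4.9 × 0.8631 / 23600 × 0.92
    = 0.02753 m = 27.53 mm

S_e ≈ 27.5 mm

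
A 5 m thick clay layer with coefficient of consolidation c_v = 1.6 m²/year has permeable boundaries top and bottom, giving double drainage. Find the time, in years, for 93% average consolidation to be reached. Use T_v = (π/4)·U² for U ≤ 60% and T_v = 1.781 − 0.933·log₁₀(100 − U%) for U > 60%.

Drainage path length: H_d = H/2 = 2.5 m (double drainage).
U > 60%: T_v = 1.781 − 0.933·log₁₀(100 − 93) = 0.99252.
t = T_v·H_d²/c_v = 0.99252×2.5²/1.6 = 3.877 years.

t ≈ 3.88 years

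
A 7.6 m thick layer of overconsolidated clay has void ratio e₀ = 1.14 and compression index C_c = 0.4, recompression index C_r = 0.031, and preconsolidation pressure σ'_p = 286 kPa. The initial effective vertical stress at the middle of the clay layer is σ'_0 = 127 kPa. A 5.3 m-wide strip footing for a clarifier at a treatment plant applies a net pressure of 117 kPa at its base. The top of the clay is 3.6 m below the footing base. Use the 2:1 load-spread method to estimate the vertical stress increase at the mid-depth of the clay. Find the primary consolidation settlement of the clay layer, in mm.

Mid-depth of clay below the footing base: z = 3.6 + 7.6/2 = 7.4 m.
Stress increase at mid-clay by the 2:1 spreading method:
Δσ = qB/(B+z) = 117×5.3/(5.3+7.4) = 48.827 kPa
Final effective stress: σ'_f = 127 + 48.827 = 175.83 kPa.
σ'_f = 175.83 ≤ σ'_p = 286 kPa, so the clay remains overconsolidated and only the recompression index applies:
S_c = C_r·H/(1+e₀)·log₁₀(σ'_f/σ'_0) = 0.031×7.6/2.14×log₁₀(175.83/127)
    = 0.11009 × 0.14129 = 0.01556 m

S_c ≈ 15.6 mm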